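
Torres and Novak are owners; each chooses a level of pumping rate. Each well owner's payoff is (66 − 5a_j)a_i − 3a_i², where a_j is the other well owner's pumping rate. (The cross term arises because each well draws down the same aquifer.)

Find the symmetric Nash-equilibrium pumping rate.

Torres's payoff is (66 − 5a_N)a_T − 3a_T².
∂π/∂a_T = 66 − 5a_N − 6a_T = 0, so a_T = 11 − (5/6)a_N.
By symmetry a_N = a_T; substituting into the reaction function, (11/6)a_T = 11 and a_T = 6.

6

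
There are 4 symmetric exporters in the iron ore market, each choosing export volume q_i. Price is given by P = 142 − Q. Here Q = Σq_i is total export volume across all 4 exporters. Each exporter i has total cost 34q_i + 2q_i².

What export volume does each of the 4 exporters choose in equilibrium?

12

A representative exporter's profit is π_i = q_i(142 − Q) − 34q_i − 2q_i², with Q = q_i + Σ_{j≠i} q_j.
First-order condition: 108 − 6q_i − Σ_{j≠i} q_j = 0.
In a symmetric equilibrium every exporter chooses the same q, so Σ_{j≠i} q_j = 3q. The condition becomes 108 − 9q = 0, giving q = 108/9 = 12.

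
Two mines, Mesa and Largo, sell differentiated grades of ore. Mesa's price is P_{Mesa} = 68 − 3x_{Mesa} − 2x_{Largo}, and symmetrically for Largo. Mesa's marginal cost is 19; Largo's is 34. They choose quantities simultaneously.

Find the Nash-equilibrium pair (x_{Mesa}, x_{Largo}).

7.0625, 3.3125

Mine Mesa's profit: π = x_{Mesa}(68 − 3x_{Mesa} − 2x_{Largo}) − 19x_{Mesa}.
∂π/∂x_{Mesa} = 49 − 6x_{Mesa} − 2x_{Largo} = 0 ⇒ x_{Mesa} = 49/6 − (1/3)x_{Largo}.
Similarly x_{Largo} = 17/3 − (1/3)x_{Mesa}.
Substituting the second reaction function into the first: x_{Mesa} = 49/6 − (1/3)(17/3 − (1/3)x_{Mesa}), which gives (8/9)x_{Mesa} = 113/18 ⇒ x_{Mesa} = 7.0625.
Then x_{Largo} = 17/3 − (1/3)·7.0625 = 3.3125.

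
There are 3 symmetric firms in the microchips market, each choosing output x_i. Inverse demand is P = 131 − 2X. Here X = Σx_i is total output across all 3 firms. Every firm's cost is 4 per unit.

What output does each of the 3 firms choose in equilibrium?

A representative firm's profit is π_i = x_i(131 − 2X) − 4x_i, with X = x_i + Σ_{j≠i} x_j.
First-order condition: 127 − 4x_i − 2Σ_{j≠i} x_j = 0.
With identical firms, set every x_j = x: then 127 − 4x − 4x = 0, i.e. x = 127/8 = 15.875.

15.875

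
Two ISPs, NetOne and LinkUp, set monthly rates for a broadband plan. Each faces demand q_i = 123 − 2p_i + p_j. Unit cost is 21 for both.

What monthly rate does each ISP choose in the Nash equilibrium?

55

NetOne's profit: π = (p_{NetOne} − 21)(123 − 2p_{NetOne} + p_{LinkUp}).
∂π/∂p_{NetOne} = 165 − 4p_{NetOne} + p_{LinkUp} = 0 ⇒ p_{NetOne} = 41.25 + 0.25p_{LinkUp}.
Setting p_{NetOne} = p_{LinkUp} in the reaction function: p_{NetOne} = 41.25 + 0.25p_{NetOne}, so p_{NetOne} = 41.25 / 0.75 = 55.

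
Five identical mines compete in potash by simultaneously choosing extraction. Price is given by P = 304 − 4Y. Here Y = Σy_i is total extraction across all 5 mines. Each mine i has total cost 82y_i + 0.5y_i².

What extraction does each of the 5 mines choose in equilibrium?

A representative mine's profit is π_i = y_i(304 − 4Y) − 82y_i − 0.5y_i², with Y = y_i + Σ_{j≠i} y_j.
First-order condition: 222 − 9y_i − 4Σ_{j≠i} y_j = 0.
With identical mines, set every y_j = y: then 222 − 9y − 16y = 0, i.e. y = 222/25 = 8.88.

8.88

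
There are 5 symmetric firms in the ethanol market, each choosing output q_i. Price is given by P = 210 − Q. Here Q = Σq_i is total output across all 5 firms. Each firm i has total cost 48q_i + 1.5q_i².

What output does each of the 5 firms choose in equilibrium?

A representative firm's profit is π_i = q_i(210 − Q) − 48q_i − 1.5q_i², with Q = q_i + Σ_{j≠i} q_j.
First-order condition: 162 − 5q_i − Σ_{j≠i} q_j = 0.
Imposing symmetry (q_j = q for all j) turns Σ_{j≠i} q_j into 4q, so 162 = 9q and q = 18.

18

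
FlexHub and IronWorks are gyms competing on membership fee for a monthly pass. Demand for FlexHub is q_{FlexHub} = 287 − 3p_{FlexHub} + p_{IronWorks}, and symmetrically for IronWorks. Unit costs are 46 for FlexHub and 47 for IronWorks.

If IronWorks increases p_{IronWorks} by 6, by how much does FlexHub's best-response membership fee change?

1

FlexHub's profit: π = (p_{FlexHub} − 46)(287 − 3p_{FlexHub} + p_{IronWorks}).
∂π/∂p_{FlexHub} = 425 − 6p_{FlexHub} + p_{IronWorks} = 0 ⇒ p_{FlexHub} = 425/6 + (1/6)p_{IronWorks}.
The reaction-function slope is 1/6, so a 6-unit rise in p_{IronWorks} moves p_{FlexHub} by 1/6 × 6 = 1. FlexHub's best response rises — the actions are strategic complements.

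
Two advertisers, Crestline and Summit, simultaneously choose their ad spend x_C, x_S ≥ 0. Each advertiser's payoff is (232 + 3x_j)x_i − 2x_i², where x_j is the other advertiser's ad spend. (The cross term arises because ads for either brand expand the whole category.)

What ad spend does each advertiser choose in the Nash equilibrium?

232

Crestline's payoff is (232 + 3x_S)x_C − 2x_C².
∂π/∂x_C = 232 + 3x_S − 4x_C = 0, so x_C = 58 + 0.75x_S.
The game is symmetric, so in equilibrium x_S = x_C: the reaction function gives 0.25x_C = 58, hence x_C = 232.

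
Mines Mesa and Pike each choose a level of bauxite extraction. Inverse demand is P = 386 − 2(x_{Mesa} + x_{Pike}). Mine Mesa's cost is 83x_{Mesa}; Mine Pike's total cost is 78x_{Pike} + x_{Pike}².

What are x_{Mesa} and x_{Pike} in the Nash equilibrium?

Mine Mesa's profit: π = x_{Mesa}(386 − 2(x_{Mesa} + x_{Pike})) − 83x_{Mesa}.
∂π/∂x_{Mesa} = 303 − 4x_{Mesa} − 2x_{Pike} = 0, so x_{Mesa} = 75.75 − 0.5x_{Pike}.
For Pike: ∂π/∂x_{Pike} = 308 − 6x_{Pike} − 2x_{Mesa} = 0 ⇒ x_{Pike} = 154/3 − (1/3)x_{Mesa}.
Solving the two reaction functions simultaneously: (1 − (−0.5)(−1/3))x_{Mesa} = 75.75 − 0.5·(154/3), so (5/6)x_{Mesa} = 601/12 and x_{Mesa} = 60.1.
Then x_{Pike} = 154/3 − (1/3)·60.1 = 31.3.

60.1, 31.3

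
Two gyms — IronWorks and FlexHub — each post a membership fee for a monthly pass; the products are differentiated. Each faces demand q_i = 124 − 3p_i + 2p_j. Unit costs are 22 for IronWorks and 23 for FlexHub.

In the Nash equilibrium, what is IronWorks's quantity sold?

77.0625

IronWorks's profit: π = (p_{IronWorks} − 22)(124 − 3p_{IronWorks} + 2p_{FlexHub}).
∂π/∂p_{IronWorks} = 190 − 6p_{IronWorks} + 2p_{FlexHub} = 0 ⇒ p_{IronWorks} = 95/3 + (1/3)p_{FlexHub}.
Similarly p_{FlexHub} = 193/6 + (1/3)p_{IronWorks}.
Substituting the second reaction function into the first: p_{IronWorks} = 95/3 + (1/3)(193/6 + (1/3)p_{IronWorks}), which gives (8/9)p_{IronWorks} = 763/18 ⇒ p_{IronWorks} = 47.6875.
Then p_{FlexHub} = 193/6 + (1/3)·47.6875 = 48.0625.
q_{IronWorks} = 124 − 3·47.6875 + 2·48.0625 = 77.0625.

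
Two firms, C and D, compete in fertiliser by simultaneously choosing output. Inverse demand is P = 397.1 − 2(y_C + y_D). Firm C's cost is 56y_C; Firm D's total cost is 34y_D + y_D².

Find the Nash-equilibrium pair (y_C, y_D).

Firm C's profit: π = y_C(397.1 − 2(y_C + y_D)) − 56y_C.
∂π/∂y_C = 341.1 − 4y_C − 2y_D = 0, so y_C = 85.275 − 0.5y_D.
For D: ∂π/∂y_D = 363.1 − 6y_D − 2y_C = 0 ⇒ y_D = 3631/60 − (1/3)y_C.
Plugging y_D into C's best response: y_C = 85.275 − 0.5(3631/60 − (1/3)y_C) ⇒ (5/6)y_C = 3301/60, so y_C = 66.02.
Then y_D = 3631/60 − (1/3)·66.02 = 38.51.

66.02, 38.51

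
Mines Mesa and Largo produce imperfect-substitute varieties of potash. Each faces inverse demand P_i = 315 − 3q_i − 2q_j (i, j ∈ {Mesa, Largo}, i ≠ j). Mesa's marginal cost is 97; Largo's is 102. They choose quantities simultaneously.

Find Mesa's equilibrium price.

Mine Mesa's profit: π = q_{Mesa}(315 − 3q_{Mesa} − 2q_{Largo}) − 97q_{Mesa}.
∂π/∂q_{Mesa} = 218 − 6q_{Mesa} − 2q_{Largo} = 0 ⇒ q_{Mesa} = 109/3 − (1/3)q_{Largo}.
Similarly q_{Largo} = 35.5 − (1/3)q_{Mesa}.
Solving the two reaction functions simultaneously: (1 − (−1/3)(−1/3))q_{Mesa} = 109/3 − (1/3)·35.5, so (8/9)q_{Mesa} = 24.5 and q_{Mesa} = 27.5625.
Then q_{Largo} = 35.5 − (1/3)·27.5625 = 26.3125.
P_{Mesa} = 315 − 3·27.5625 − 2·26.3125 = 179.6875.

179.6875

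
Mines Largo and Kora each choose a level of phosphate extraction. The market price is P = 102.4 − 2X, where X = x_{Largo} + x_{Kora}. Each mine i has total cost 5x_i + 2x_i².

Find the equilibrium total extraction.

19.48

Mine Largo's profit: π = x_{Largo}(102.4 − 2(x_{Largo} + x_{Kora})) − 5x_{Largo} − 2x_{Largo}².
∂π/∂x_{Largo} = 97.4 − 8x_{Largo} − 2x_{Kora} = 0, so x_{Largo} = 12.175 − 0.25x_{Kora}.
The game is symmetric, so in equilibrium x_{Kora} = x_{Largo}: the reaction function gives 1.25x_{Largo} = 12.175, hence x_{Largo} = 9.74.
Total extraction: 9.74 + 9.74 = 19.48.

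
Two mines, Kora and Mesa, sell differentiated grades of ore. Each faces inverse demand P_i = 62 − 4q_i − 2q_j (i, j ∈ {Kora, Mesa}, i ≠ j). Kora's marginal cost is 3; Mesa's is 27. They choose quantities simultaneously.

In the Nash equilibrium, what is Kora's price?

29.8

Mine Kora's profit: π = q_{Kora}(62 − 4q_{Kora} − 2q_{Mesa}) − 3q_{Kora}.
∂π/∂q_{Kora} = 59 − 8q_{Kora} − 2q_{Mesa} = 0 ⇒ q_{Kora} = 7.375 − 0.25q_{Mesa}.
Similarly q_{Mesa} = 4.375 − 0.25q_{Kora}.
Solving the two reaction functions simultaneously: (1 − (−0.25)(−0.25))q_{Kora} = 7.375 − 0.25·4.375, so 0.9375q_{Kora} = 201/32 and q_{Kora} = 6.7.
Then q_{Mesa} = 4.375 − 0.25·6.7 = 2.7.
P_{Kora} = 62 − 4·6.7 − 2·2.7 = 29.8.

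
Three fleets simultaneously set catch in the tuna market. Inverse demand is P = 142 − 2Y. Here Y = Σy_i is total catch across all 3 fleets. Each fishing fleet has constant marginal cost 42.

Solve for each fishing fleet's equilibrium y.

12.5

A representative fishing fleet's profit is π_i = y_i(142 − 2Y) − 42y_i, with Y = y_i + Σ_{j≠i} y_j.
First-order condition: 100 − 4y_i − 2Σ_{j≠i} y_j = 0.
In a symmetric equilibrium every fishing fleet chooses the same y, so Σ_{j≠i} y_j = 2y. The condition becomes 100 − 8y = 0, giving y = 100/8 = 12.5.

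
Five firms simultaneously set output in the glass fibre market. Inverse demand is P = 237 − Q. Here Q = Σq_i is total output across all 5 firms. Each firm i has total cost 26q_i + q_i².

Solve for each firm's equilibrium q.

A representative firm's profit is π_i = q_i(237 − Q) − 26q_i − q_i², with Q = q_i + Σ_{j≠i} q_j.
First-order condition: 211 − 4q_i − Σ_{j≠i} q_j = 0.
With identical firms, set every q_j = q: then 211 − 4q − 4q = 0, i.e. q = 211/8 = 26.375.

26.375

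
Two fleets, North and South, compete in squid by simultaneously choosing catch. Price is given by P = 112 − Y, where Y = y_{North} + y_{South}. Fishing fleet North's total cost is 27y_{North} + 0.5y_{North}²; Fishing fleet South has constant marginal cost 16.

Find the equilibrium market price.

Fishing fleet North's profit: π = y_{North}(112 − (y_{North} + y_{South})) − 27y_{North} − 0.5y_{North}².
∂π/∂y_{North} = 85 − 3y_{North} − y_{South} = 0, so y_{North} = 85/3 − (1/3)y_{South}.
For South: ∂π/∂y_{South} = 96 − 2y_{South} − y_{North} = 0 ⇒ y_{South} = 48 − 0.5y_{North}.
Solving the two reaction functions simultaneously: (1 − (−1/3)(−0.5))y_{North} = 85/3 − (1/3)·48, so (5/6)y_{North} = 37/3 and y_{North} = 14.8.
Then y_{South} = 48 − 0.5·14.8 = 40.6.
Equilibrium price: P = 112 − 55.4 = 56.6.

56.6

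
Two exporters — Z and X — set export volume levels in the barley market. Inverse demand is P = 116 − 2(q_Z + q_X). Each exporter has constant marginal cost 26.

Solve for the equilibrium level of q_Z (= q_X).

15

Exporter Z's profit: π = q_Z(116 − 2(q_Z + q_X)) − 26q_Z.
∂π/∂q_Z = 90 − 4q_Z − 2q_X = 0, so q_Z = 22.5 − 0.5q_X.
The game is symmetric, so in equilibrium q_X = q_Z: the reaction function gives 1.5q_Z = 22.5, hence q_Z = 15.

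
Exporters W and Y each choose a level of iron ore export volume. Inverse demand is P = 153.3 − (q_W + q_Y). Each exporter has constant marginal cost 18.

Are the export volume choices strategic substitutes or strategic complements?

strategic substitutes

Exporter W's profit: π = q_W(153.3 − (q_W + q_Y)) − 18q_W.
∂π/∂q_W = 135.3 − 2q_W − q_Y = 0, so q_W = 67.65 − 0.5q_Y.
The best-response slope dq_W/dq_Y = −0.5 < 0: the reaction function is downward-sloping, so the choices are strategic substitutes.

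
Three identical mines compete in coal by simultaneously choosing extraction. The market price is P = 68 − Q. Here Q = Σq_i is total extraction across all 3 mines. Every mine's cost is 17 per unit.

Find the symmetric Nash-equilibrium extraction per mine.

12.75

A representative mine's profit is π_i = q_i(68 − Q) − 17q_i, with Q = q_i + Σ_{j≠i} q_j.
First-order condition: 51 − 2q_i − Σ_{j≠i} q_j = 0.
Imposing symmetry (q_j = q for all j) turns Σ_{j≠i} q_j into 2q, so 51 = 4q and q = 12.75.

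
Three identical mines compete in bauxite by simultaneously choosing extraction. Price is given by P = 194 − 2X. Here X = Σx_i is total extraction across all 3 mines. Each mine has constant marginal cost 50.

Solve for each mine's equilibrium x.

A representative mine's profit is π_i = x_i(194 − 2X) − 50x_i, with X = x_i + Σ_{j≠i} x_j.
First-order condition: 144 − 4x_i − 2Σ_{j≠i} x_j = 0.
In a symmetric equilibrium every mine chooses the same x, so Σ_{j≠i} x_j = 2x. The condition becomes 144 − 8x = 0, giving x = 144/8 = 18.

18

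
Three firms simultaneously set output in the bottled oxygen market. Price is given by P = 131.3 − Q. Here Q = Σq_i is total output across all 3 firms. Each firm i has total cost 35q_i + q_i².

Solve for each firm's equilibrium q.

16.05

A representative firm's profit is π_i = q_i(131.3 − Q) − 35q_i − q_i², with Q = q_i + Σ_{j≠i} q_j.
First-order condition: 96.3 − 4q_i − Σ_{j≠i} q_j = 0.
In a symmetric equilibrium every firm chooses the same q, so Σ_{j≠i} q_j = 2q. The condition becomes 96.3 − 6q = 0, giving q = 96.3/6 = 16.05.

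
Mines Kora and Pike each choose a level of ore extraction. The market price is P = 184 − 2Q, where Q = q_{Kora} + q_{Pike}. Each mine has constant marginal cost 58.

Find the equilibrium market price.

100

Mine Kora's profit: π = q_{Kora}(184 − 2(q_{Kora} + q_{Pike})) − 58q_{Kora}.
∂π/∂q_{Kora} = 126 − 4q_{Kora} − 2q_{Pike} = 0, so q_{Kora} = 31.5 − 0.5q_{Pike}.
The game is symmetric, so in equilibrium q_{Pike} = q_{Kora}: the reaction function gives 1.5q_{Kora} = 31.5, hence q_{Kora} = 21.
Equilibrium price: P = 184 − 2·42 = 100.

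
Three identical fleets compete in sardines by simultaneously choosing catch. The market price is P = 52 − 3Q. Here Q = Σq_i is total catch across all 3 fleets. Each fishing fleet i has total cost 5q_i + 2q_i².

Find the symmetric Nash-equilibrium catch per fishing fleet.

2.9375

A representative fishing fleet's profit is π_i = q_i(52 − 3Q) − 5q_i − 2q_i², with Q = q_i + Σ_{j≠i} q_j.
First-order condition: 47 − 10q_i − 3Σ_{j≠i} q_j = 0.
Imposing symmetry (q_j = q for all j) turns Σ_{j≠i} q_j into 2q, so 47 = 16q and q = 2.9375.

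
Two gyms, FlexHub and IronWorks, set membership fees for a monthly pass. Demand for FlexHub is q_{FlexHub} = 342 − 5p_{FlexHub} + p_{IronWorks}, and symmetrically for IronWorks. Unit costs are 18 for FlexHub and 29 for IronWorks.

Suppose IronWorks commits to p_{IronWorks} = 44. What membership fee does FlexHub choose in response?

FlexHub's profit: π = (p_{FlexHub} − 18)(342 − 5p_{FlexHub} + p_{IronWorks}).
∂π/∂p_{FlexHub} = 432 − 10p_{FlexHub} + p_{IronWorks} = 0 ⇒ p_{FlexHub} = 43.2 + 0.1p_{IronWorks}.
At p_{IronWorks} = 44: p_{FlexHub} = 43.2 + 0.1·44 = 47.6.

47.6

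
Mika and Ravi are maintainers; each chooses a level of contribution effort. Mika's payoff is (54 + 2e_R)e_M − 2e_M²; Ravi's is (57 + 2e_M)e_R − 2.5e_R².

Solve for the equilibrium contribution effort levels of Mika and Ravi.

Expanding Mika's payoff: 54e_M + 2e_Re_M − 2e_M².
∂π/∂e_M = 54 + 2e_R − 4e_M = 0, so e_M = 13.5 + 0.5e_R.
Likewise for Ravi: e_R = 11.4 + 0.4e_M.
Plugging e_R into Mika's best response: e_M = 13.5 + 0.5(11.4 + 0.4e_M) ⇒ 0.8e_M = 19.2, so e_M = 24.
Then e_R = 11.4 + 0.4·24 = 21.

24, 21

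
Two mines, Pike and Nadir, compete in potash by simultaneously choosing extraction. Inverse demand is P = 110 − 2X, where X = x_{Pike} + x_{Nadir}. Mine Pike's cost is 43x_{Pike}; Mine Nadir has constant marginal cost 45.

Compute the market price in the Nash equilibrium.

66

Mine Pike's profit: π = x_{Pike}(110 − 2(x_{Pike} + x_{Nadir})) − 43x_{Pike}.
∂π/∂x_{Pike} = 67 − 4x_{Pike} − 2x_{Nadir} = 0, so x_{Pike} = 16.75 − 0.5x_{Nadir}.
By the same steps for Nadir: x_{Nadir} = 16.25 − 0.5x_{Pike}.
Plugging x_{Nadir} into Pike's best response: x_{Pike} = 16.75 − 0.5(16.25 − 0.5x_{Pike}) ⇒ 0.75x_{Pike} = 8.625, so x_{Pike} = 11.5.
Then x_{Nadir} = 16.25 − 0.5·11.5 = 10.5.
Equilibrium price: P = 110 − 2·22 = 66.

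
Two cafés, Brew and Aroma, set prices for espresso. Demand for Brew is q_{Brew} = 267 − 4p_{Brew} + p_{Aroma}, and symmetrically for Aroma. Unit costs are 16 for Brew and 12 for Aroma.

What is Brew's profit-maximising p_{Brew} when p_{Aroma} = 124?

Brew's profit: π = (p_{Brew} − 16)(267 − 4p_{Brew} + p_{Aroma}).
∂π/∂p_{Brew} = 331 − 8p_{Brew} + p_{Aroma} = 0 ⇒ p_{Brew} = 41.375 + 0.125p_{Aroma}.
At p_{Aroma} = 124: p_{Brew} = 41.375 + 0.125·124 = 56.875.

56.875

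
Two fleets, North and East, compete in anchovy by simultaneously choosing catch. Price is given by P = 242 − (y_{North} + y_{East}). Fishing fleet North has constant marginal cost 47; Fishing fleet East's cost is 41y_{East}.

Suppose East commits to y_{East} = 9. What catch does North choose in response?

93

Fishing fleet North's profit: π = y_{North}(242 − (y_{North} + y_{East})) − 47y_{North}.
∂π/∂y_{North} = 195 − 2y_{North} − y_{East} = 0, so y_{North} = 97.5 − 0.5y_{East}.
At y_{East} = 9: y_{North} = 97.5 − 0.5·9 = 93.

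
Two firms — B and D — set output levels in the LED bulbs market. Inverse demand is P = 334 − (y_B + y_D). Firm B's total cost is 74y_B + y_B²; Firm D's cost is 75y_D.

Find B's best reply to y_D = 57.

50.75

Firm B's profit: π = y_B(334 − (y_B + y_D)) − 74y_B − y_B².
∂π/∂y_B = 260 − 4y_B − y_D = 0, so y_B = 65 − 0.25y_D.
At y_D = 57: y_B = 65 − 0.25·57 = 50.75.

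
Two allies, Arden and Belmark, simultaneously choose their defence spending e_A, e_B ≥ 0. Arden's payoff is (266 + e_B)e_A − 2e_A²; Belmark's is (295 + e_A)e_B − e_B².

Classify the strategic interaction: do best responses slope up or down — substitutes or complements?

strategic complements

Expanding Arden's payoff: 266e_A + e_Be_A − 2e_A².
∂π/∂e_A = 266 + e_B − 4e_A = 0, so e_A = 66.5 + 0.25e_B.
The best-response slope de_A/de_B = 0.25 > 0: the reaction function is upward-sloping, so the choices are strategic complements.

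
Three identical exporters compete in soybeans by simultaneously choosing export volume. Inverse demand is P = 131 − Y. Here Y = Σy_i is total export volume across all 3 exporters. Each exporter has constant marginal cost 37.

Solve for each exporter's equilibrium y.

A representative exporter's profit is π_i = y_i(131 − Y) − 37y_i, with Y = y_i + Σ_{j≠i} y_j.
First-order condition: 94 − 2y_i − Σ_{j≠i} y_j = 0.
Imposing symmetry (y_j = y for all j) turns Σ_{j≠i} y_j into 2y, so 94 = 4y and y = 23.5.

23.5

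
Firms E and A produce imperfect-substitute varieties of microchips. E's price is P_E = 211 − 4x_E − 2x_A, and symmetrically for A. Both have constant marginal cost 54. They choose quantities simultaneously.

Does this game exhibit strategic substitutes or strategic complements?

strategic substitutes

Firm E's profit: π = x_E(211 − 4x_E − 2x_A) − 54x_E.
∂π/∂x_E = 157 − 8x_E − 2x_A = 0 ⇒ x_E = 19.625 − 0.25x_A.
The best-response slope dx_E/dx_A = −0.25 < 0: the reaction function is downward-sloping, so the choices are strategic substitutes.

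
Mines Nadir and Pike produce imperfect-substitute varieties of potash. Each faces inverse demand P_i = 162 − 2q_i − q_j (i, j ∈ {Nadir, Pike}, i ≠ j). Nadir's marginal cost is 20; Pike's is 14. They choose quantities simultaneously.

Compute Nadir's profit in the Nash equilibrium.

1568

Mine Nadir's profit: π = q_{Nadir}(162 − 2q_{Nadir} − q_{Pike}) − 20q_{Nadir}.
∂π/∂q_{Nadir} = 142 − 4q_{Nadir} − q_{Pike} = 0 ⇒ q_{Nadir} = 35.5 − 0.25q_{Pike}.
Similarly q_{Pike} = 37 − 0.25q_{Nadir}.
Solving the two reaction functions simultaneously: (1 − (−0.25)(−0.25))q_{Nadir} = 35.5 − 0.25·37, so 0.9375q_{Nadir} = 26.25 and q_{Nadir} = 28.
Then q_{Pike} = 37 − 0.25·28 = 30.
P_{Nadir} = 162 − 2·28 − 30 = 76.
Profit = (76 − 20)·28 = 1568.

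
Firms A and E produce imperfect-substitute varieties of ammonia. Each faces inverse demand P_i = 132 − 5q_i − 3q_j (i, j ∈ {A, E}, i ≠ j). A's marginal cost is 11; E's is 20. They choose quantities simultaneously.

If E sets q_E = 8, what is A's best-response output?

9.7

Firm A's profit: π = q_A(132 − 5q_A − 3q_E) − 11q_A.
∂π/∂q_A = 121 − 10q_A − 3q_E = 0 ⇒ q_A = 12.1 − 0.3q_E.
At q_E = 8: q_A = 12.1 − 0.3·8 = 9.7.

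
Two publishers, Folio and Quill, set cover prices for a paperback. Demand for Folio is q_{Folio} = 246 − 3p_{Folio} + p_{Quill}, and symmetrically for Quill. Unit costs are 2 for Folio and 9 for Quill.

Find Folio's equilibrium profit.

Folio's profit: π = (p_{Folio} − 2)(246 − 3p_{Folio} + p_{Quill}).
∂π/∂p_{Folio} = 252 − 6p_{Folio} + p_{Quill} = 0 ⇒ p_{Folio} = 42 + (1/6)p_{Quill}.
Similarly p_{Quill} = 45.5 + (1/6)p_{Folio}.
Substituting the second reaction function into the first: p_{Folio} = 42 + (1/6)(45.5 + (1/6)p_{Folio}), which gives (35/36)p_{Folio} = 595/12 ⇒ p_{Folio} = 51.
Then p_{Quill} = 45.5 + (1/6)·51 = 54.
q_{Folio} = 246 − 3·51 + 54 = 147.
Profit = (51 − 2)·147 = 7203.

7203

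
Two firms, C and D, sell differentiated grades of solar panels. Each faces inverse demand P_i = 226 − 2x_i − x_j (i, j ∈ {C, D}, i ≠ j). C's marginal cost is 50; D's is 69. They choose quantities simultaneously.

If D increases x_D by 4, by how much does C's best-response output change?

-1

Firm C's profit: π = x_C(226 − 2x_C − x_D) − 50x_C.
∂π/∂x_C = 176 − 4x_C − x_D = 0 ⇒ x_C = 44 − 0.25x_D.
The reaction-function slope is −0.25, so a 4-unit rise in x_D moves x_C by −0.25 × 4 = −1. C's best response falls — the actions are strategic substitutes.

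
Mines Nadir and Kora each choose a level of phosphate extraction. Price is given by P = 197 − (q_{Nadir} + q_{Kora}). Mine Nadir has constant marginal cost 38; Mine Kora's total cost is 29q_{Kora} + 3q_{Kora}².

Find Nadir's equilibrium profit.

Mine Nadir's profit: π = q_{Nadir}(197 − (q_{Nadir} + q_{Kora})) − 38q_{Nadir}.
∂π/∂q_{Nadir} = 159 − 2q_{Nadir} − q_{Kora} = 0, so q_{Nadir} = 79.5 − 0.5q_{Kora}.
For Kora: ∂π/∂q_{Kora} = 168 − 8q_{Kora} − q_{Nadir} = 0 ⇒ q_{Kora} = 21 − 0.125q_{Nadir}.
Substituting the second reaction function into the first: q_{Nadir} = 79.5 − 0.5(21 − 0.125q_{Nadir}), which gives 0.9375q_{Nadir} = 69 ⇒ q_{Nadir} = 73.6.
Then q_{Kora} = 21 − 0.125·73.6 = 11.8.
Price P = 197 − 85.4 = 111.6.
Nadir's profit: (111.6 − 38)·73.6 = 5416.96.

5416.96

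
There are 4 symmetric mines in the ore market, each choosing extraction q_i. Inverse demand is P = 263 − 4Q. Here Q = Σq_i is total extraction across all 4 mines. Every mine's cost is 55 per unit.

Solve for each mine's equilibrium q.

10.4

A representative mine's profit is π_i = q_i(263 − 4Q) − 55q_i, with Q = q_i + Σ_{j≠i} q_j.
First-order condition: 208 − 8q_i − 4Σ_{j≠i} q_j = 0.
Imposing symmetry (q_j = q for all j) turns Σ_{j≠i} q_j into 3q, so 208 = 20q and q = 10.4.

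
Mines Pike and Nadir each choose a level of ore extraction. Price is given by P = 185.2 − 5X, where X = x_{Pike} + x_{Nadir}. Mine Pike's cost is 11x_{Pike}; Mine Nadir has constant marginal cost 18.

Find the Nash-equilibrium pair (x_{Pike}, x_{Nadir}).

Mine Pike's profit: π = x_{Pike}(185.2 − 5(x_{Pike} + x_{Nadir})) − 11x_{Pike}.
∂π/∂x_{Pike} = 174.2 − 10x_{Pike} − 5x_{Nadir} = 0, so x_{Pike} = 17.42 − 0.5x_{Nadir}.
By the same steps for Nadir: x_{Nadir} = 16.72 − 0.5x_{Pike}.
Solving the two reaction functions simultaneously: (1 − (−0.5)(−0.5))x_{Pike} = 17.42 − 0.5·16.72, so 0.75x_{Pike} = 9.06 and x_{Pike} = 12.08.
Then x_{Nadir} = 16.72 − 0.5·12.08 = 10.68.

12.08, 10.68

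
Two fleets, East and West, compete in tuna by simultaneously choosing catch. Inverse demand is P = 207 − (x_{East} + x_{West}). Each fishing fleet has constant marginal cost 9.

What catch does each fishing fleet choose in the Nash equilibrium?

66

Fishing fleet East's profit: π = x_{East}(207 − (x_{East} + x_{West})) − 9x_{East}.
∂π/∂x_{East} = 198 − 2x_{East} − x_{West} = 0, so x_{East} = 99 − 0.5x_{West}.
By symmetry x_{West} = x_{East}; substituting into the reaction function, 1.5x_{East} = 99 and x_{East} = 66.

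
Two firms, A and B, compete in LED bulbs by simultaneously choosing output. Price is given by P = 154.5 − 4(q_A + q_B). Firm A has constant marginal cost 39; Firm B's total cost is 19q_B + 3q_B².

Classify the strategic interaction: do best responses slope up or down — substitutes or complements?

Firm A's profit: π = q_A(154.5 − 4(q_A + q_B)) − 39q_A.
∂π/∂q_A = 115.5 − 8q_A − 4q_B = 0, so q_A = 14.4375 − 0.5q_B.
The best-response slope dq_A/dq_B = −0.5 < 0: the reaction function is downward-sloping, so the choices are strategic substitutes.

strategic substitutes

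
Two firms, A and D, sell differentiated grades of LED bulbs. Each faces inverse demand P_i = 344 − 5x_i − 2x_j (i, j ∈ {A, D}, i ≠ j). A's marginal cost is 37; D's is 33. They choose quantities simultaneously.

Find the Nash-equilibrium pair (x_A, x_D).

Firm A's profit: π = x_A(344 − 5x_A − 2x_D) − 37x_A.
∂π/∂x_A = 307 − 10x_A − 2x_D = 0 ⇒ x_A = 30.7 − 0.2x_D.
Similarly x_D = 31.1 − 0.2x_A.
Solving the two reaction functions simultaneously: (1 − (−0.2)(−0.2))x_A = 30.7 − 0.2·31.1, so 0.96x_A = 24.48 and x_A = 25.5.
Then x_D = 31.1 − 0.2·25.5 = 26.

25.5, 26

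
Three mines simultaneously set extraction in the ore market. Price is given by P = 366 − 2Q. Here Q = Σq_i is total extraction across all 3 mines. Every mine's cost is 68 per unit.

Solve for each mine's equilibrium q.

37.25

A representative mine's profit is π_i = q_i(366 − 2Q) − 68q_i, with Q = q_i + Σ_{j≠i} q_j.
First-order condition: 298 − 4q_i − 2Σ_{j≠i} q_j = 0.
With identical mines, set every q_j = q: then 298 − 4q − 4q = 0, i.e. q = 298/8 = 37.25.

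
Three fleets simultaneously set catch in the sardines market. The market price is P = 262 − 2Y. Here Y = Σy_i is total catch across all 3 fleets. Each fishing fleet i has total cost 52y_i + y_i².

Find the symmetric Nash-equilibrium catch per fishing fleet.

21

A representative fishing fleet's profit is π_i = y_i(262 − 2Y) − 52y_i − y_i², with Y = y_i + Σ_{j≠i} y_j.
First-order condition: 210 − 6y_i − 2Σ_{j≠i} y_j = 0.
With identical fishing fleets, set every y_j = y: then 210 − 6y − 4y = 0, i.e. y = 210/10 = 21.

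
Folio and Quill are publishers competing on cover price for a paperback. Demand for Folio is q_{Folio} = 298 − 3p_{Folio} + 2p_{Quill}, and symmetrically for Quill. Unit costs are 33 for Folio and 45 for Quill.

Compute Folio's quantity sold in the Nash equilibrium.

205.5

Folio's profit: π = (p_{Folio} − 33)(298 − 3p_{Folio} + 2p_{Quill}).
∂π/∂p_{Folio} = 397 − 6p_{Folio} + 2p_{Quill} = 0 ⇒ p_{Folio} = 397/6 + (1/3)p_{Quill}.
Similarly p_{Quill} = 433/6 + (1/3)p_{Folio}.
Plugging p_{Quill} into Folio's best response: p_{Folio} = 397/6 + (1/3)(433/6 + (1/3)p_{Folio}) ⇒ (8/9)p_{Folio} = 812/9, so p_{Folio} = 101.5.
Then p_{Quill} = 433/6 + (1/3)·101.5 = 106.
q_{Folio} = 298 − 3·101.5 + 2·106 = 205.5.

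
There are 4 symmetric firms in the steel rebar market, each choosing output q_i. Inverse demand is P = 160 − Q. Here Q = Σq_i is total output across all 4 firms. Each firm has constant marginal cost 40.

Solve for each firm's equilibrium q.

24

A representative firm's profit is π_i = q_i(160 − Q) − 40q_i, with Q = q_i + Σ_{j≠i} q_j.
First-order condition: 120 − 2q_i − Σ_{j≠i} q_j = 0.
Imposing symmetry (q_j = q for all j) turns Σ_{j≠i} q_j into 3q, so 120 = 5q and q = 24.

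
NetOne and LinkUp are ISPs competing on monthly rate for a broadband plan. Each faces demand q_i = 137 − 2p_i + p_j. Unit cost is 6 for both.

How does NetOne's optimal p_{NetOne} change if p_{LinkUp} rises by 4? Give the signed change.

1

NetOne's profit: π = (p_{NetOne} − 6)(137 − 2p_{NetOne} + p_{LinkUp}).
∂π/∂p_{NetOne} = 149 − 4p_{NetOne} + p_{LinkUp} = 0 ⇒ p_{NetOne} = 37.25 + 0.25p_{LinkUp}.
The reaction-function slope is 0.25, so a 4-unit rise in p_{LinkUp} moves p_{NetOne} by 0.25 × 4 = 1. NetOne's best response rises — the actions are strategic complements.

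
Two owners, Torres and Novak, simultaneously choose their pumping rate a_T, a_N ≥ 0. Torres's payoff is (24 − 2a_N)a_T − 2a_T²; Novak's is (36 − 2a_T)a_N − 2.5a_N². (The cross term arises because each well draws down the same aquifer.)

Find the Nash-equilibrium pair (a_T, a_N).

3, 6

Expanding Torres's payoff: 24a_T − 2a_Na_T − 2a_T².
∂π/∂a_T = 24 − 2a_N − 4a_T = 0, so a_T = 6 − 0.5a_N.
Likewise for Novak: a_N = 7.2 − 0.4a_T.
Solving the two reaction functions simultaneously: (1 − (−0.5)(−0.4))a_T = 6 − 0.5·7.2, so 0.8a_T = 2.4 and a_T = 3.
Then a_N = 7.2 − 0.4·3 = 6.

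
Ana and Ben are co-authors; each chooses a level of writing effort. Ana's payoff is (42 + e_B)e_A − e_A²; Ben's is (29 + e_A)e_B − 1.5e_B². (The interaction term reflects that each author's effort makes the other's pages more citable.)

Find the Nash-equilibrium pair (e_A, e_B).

31, 20

Expanding Ana's payoff: 42e_A + e_Be_A − e_A².
∂π/∂e_A = 42 + e_B − 2e_A = 0, so e_A = 21 + 0.5e_B.
Likewise for Ben: e_B = 29/3 + (1/3)e_A.
Plugging e_B into Ana's best response: e_A = 21 + 0.5(29/3 + (1/3)e_A) ⇒ (5/6)e_A = 155/6, so e_A = 31.
Then e_B = 29/3 + (1/3)·31 = 20.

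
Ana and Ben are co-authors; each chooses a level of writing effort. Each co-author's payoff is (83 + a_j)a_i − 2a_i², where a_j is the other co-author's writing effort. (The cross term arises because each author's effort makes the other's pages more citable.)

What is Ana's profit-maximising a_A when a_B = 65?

Ana's payoff is (83 + a_B)a_A − 2a_A².
∂π/∂a_A = 83 + a_B − 4a_A = 0, so a_A = 20.75 + 0.25a_B.
At a_B = 65: a_A = 20.75 + 0.25·65 = 37.

37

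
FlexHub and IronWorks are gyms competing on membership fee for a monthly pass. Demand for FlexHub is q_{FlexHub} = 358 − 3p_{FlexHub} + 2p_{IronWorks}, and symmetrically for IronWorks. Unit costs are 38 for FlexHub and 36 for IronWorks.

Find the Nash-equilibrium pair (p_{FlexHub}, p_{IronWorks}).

FlexHub's profit: π = (p_{FlexHub} − 38)(358 − 3p_{FlexHub} + 2p_{IronWorks}).
∂π/∂p_{FlexHub} = 472 − 6p_{FlexHub} + 2p_{IronWorks} = 0 ⇒ p_{FlexHub} = 236/3 + (1/3)p_{IronWorks}.
Similarly p_{IronWorks} = 233/3 + (1/3)p_{FlexHub}.
Solving the two reaction functions simultaneously: (1 − (1/3)(1/3))p_{FlexHub} = 236/3 + (1/3)·(233/3), so (8/9)p_{FlexHub} = 941/9 and p_{FlexHub} = 117.625.
Then p_{IronWorks} = 233/3 + (1/3)·117.625 = 116.875.

117.625, 116.875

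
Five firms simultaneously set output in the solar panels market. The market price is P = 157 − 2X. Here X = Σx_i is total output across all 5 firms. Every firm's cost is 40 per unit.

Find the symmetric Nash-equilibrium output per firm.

9.75

A representative firm's profit is π_i = x_i(157 − 2X) − 40x_i, with X = x_i + Σ_{j≠i} x_j.
First-order condition: 117 − 4x_i − 2Σ_{j≠i} x_j = 0.
Imposing symmetry (x_j = x for all j) turns Σ_{j≠i} x_j into 4x, so 117 = 12x and x = 9.75.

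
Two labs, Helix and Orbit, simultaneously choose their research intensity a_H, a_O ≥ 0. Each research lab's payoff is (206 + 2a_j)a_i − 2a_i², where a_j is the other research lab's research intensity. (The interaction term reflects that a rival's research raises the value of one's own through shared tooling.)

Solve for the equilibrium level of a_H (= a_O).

103

Helix's payoff is (206 + 2a_O)a_H − 2a_H².
∂π/∂a_H = 206 + 2a_O − 4a_H = 0, so a_H = 51.5 + 0.5a_O.
Setting a_H = a_O in the reaction function: a_H = 51.5 + 0.5a_H, so a_H = 51.5 / 0.5 = 103.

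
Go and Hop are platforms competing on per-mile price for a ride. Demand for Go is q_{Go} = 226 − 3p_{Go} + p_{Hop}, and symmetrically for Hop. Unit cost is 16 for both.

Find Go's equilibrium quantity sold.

116.4

Go's profit: π = (p_{Go} − 16)(226 − 3p_{Go} + p_{Hop}).
∂π/∂p_{Go} = 274 − 6p_{Go} + p_{Hop} = 0 ⇒ p_{Go} = 137/3 + (1/6)p_{Hop}.
By symmetry p_{Hop} = p_{Go}; substituting into the reaction function, (5/6)p_{Go} = 137/3 and p_{Go} = 54.8.
q_{Go} = 226 − 3·54.8 + 54.8 = 116.4.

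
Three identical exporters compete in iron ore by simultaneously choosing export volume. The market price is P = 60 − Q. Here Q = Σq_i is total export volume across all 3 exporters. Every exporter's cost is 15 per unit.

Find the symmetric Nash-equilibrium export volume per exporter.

11.25

A representative exporter's profit is π_i = q_i(60 − Q) − 15q_i, with Q = q_i + Σ_{j≠i} q_j.
First-order condition: 45 − 2q_i − Σ_{j≠i} q_j = 0.
Imposing symmetry (q_j = q for all j) turns Σ_{j≠i} q_j into 2q, so 45 = 4q and q = 11.25.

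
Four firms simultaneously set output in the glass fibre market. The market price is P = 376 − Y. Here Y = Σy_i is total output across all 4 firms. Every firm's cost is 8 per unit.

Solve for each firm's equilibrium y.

73.6

A representative firm's profit is π_i = y_i(376 − Y) − 8y_i, with Y = y_i + Σ_{j≠i} y_j.
First-order condition: 368 − 2y_i − Σ_{j≠i} y_j = 0.
In a symmetric equilibrium every firm chooses the same y, so Σ_{j≠i} y_j = 3y. The condition becomes 368 − 5y = 0, giving y = 368/5 = 73.6.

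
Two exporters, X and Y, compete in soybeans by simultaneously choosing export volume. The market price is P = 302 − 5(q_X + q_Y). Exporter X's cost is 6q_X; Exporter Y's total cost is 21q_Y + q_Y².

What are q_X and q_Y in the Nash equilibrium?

Exporter X's profit: π = q_X(302 − 5(q_X + q_Y)) − 6q_X.
∂π/∂q_X = 296 − 10q_X − 5q_Y = 0, so q_X = 29.6 − 0.5q_Y.
For Y: ∂π/∂q_Y = 281 − 12q_Y − 5q_X = 0 ⇒ q_Y = 281/12 − (5/12)q_X.
Substituting the second reaction function into the first: q_X = 29.6 − 0.5(281/12 − (5/12)q_X), which gives (19/24)q_X = 2147/120 ⇒ q_X = 22.6.
Then q_Y = 281/12 − (5/12)·22.6 = 14.

22.6, 14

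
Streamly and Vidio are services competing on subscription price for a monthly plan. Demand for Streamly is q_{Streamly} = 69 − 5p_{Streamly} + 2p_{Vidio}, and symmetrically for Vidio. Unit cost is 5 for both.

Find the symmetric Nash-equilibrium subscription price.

Streamly's profit: π = (p_{Streamly} − 5)(69 − 5p_{Streamly} + 2p_{Vidio}).
∂π/∂p_{Streamly} = 94 − 10p_{Streamly} + 2p_{Vidio} = 0 ⇒ p_{Streamly} = 9.4 + 0.2p_{Vidio}.
Setting p_{Streamly} = p_{Vidio} in the reaction function: p_{Streamly} = 9.4 + 0.2p_{Streamly}, so p_{Streamly} = 9.4 / 0.8 = 11.75.

11.75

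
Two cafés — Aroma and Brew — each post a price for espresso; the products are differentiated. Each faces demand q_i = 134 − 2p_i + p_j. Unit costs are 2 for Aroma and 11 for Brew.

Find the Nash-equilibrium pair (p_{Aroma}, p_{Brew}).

47.2, 50.8

Aroma's profit: π = (p_{Aroma} − 2)(134 − 2p_{Aroma} + p_{Brew}).
∂π/∂p_{Aroma} = 138 − 4p_{Aroma} + p_{Brew} = 0 ⇒ p_{Aroma} = 34.5 + 0.25p_{Brew}.
Similarly p_{Brew} = 39 + 0.25p_{Aroma}.
Solving the two reaction functions simultaneously: (1 − (0.25)(0.25))p_{Aroma} = 34.5 + 0.25·39, so 0.9375p_{Aroma} = 44.25 and p_{Aroma} = 47.2.
Then p_{Brew} = 39 + 0.25·47.2 = 50.8.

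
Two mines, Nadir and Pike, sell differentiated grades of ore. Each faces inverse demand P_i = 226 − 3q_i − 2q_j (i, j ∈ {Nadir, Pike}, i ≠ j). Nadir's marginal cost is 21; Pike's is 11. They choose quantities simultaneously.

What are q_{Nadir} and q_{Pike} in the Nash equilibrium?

25, 27.5

Mine Nadir's profit: π = q_{Nadir}(226 − 3q_{Nadir} − 2q_{Pike}) − 21q_{Nadir}.
∂π/∂q_{Nadir} = 205 − 6q_{Nadir} − 2q_{Pike} = 0 ⇒ q_{Nadir} = 205/6 − (1/3)q_{Pike}.
Similarly q_{Pike} = 215/6 − (1/3)q_{Nadir}.
Solving the two reaction functions simultaneously: (1 − (−1/3)(−1/3))q_{Nadir} = 205/6 − (1/3)·(215/6), so (8/9)q_{Nadir} = 200/9 and q_{Nadir} = 25.
Then q_{Pike} = 215/6 − (1/3)·25 = 27.5.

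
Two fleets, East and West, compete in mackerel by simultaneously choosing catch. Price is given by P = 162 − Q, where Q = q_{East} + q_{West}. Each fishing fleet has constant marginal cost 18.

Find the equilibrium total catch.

96

Fishing fleet East's profit: π = q_{East}(162 − (q_{East} + q_{West})) − 18q_{East}.
∂π/∂q_{East} = 144 − 2q_{East} − q_{West} = 0, so q_{East} = 72 − 0.5q_{West}.
The game is symmetric, so in equilibrium q_{West} = q_{East}: the reaction function gives 1.5q_{East} = 72, hence q_{East} = 48.
Total catch: 48 + 48 = 96.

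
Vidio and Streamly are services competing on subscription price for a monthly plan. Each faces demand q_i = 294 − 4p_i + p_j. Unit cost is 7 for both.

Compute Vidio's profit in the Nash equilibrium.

6084

Vidio's profit: π = (p_{Vidio} − 7)(294 − 4p_{Vidio} + p_{Streamly}).
∂π/∂p_{Vidio} = 322 − 8p_{Vidio} + p_{Streamly} = 0 ⇒ p_{Vidio} = 40.25 + 0.125p_{Streamly}.
By symmetry p_{Streamly} = p_{Vidio}; substituting into the reaction function, 0.875p_{Vidio} = 40.25 and p_{Vidio} = 46.
q_{Vidio} = 294 − 4·46 + 46 = 156.
Profit = (46 − 7)·156 = 6084.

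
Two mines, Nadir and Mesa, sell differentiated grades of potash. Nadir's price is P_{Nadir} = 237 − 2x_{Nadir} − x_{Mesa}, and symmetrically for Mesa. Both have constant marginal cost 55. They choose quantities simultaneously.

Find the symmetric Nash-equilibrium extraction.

36.4

Mine Nadir's profit: π = x_{Nadir}(237 − 2x_{Nadir} − x_{Mesa}) − 55x_{Nadir}.
∂π/∂x_{Nadir} = 182 − 4x_{Nadir} − x_{Mesa} = 0 ⇒ x_{Nadir} = 45.5 − 0.25x_{Mesa}.
Setting x_{Nadir} = x_{Mesa} in the reaction function: x_{Nadir} = 45.5 − 0.25x_{Nadir}, so x_{Nadir} = 45.5 / 1.25 = 36.4.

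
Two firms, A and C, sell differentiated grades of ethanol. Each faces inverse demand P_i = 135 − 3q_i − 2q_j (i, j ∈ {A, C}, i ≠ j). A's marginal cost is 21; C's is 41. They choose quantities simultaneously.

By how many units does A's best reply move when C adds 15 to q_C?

Firm A's profit: π = q_A(135 − 3q_A − 2q_C) − 21q_A.
∂π/∂q_A = 114 − 6q_A − 2q_C = 0 ⇒ q_A = 19 − (1/3)q_C.
The reaction-function slope is −1/3, so a 15-unit rise in q_C moves q_A by −1/3 × 15 = −5. A's best response falls — the actions are strategic substitutes.

-5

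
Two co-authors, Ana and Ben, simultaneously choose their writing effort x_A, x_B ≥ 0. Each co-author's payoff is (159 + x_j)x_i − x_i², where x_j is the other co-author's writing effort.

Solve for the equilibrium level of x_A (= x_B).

Ana's payoff is (159 + x_B)x_A − x_A².
∂π/∂x_A = 159 + x_B − 2x_A = 0, so x_A = 79.5 + 0.5x_B.
By symmetry x_B = x_A; substituting into the reaction function, 0.5x_A = 79.5 and x_A = 159.

159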